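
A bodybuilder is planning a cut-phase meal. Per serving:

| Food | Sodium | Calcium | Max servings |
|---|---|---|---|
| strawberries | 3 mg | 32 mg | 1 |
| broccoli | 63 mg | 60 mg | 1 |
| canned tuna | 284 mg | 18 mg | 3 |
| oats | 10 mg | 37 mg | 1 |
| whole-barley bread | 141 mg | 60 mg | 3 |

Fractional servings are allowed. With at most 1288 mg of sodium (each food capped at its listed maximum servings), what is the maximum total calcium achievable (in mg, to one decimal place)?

359.0 mg

Calcium per mg sodium: strawberries 10.67, oats 3.7, broccoli 0.9524, whole-barley bread 0.4255, canned tuna 0.06338.
Take 1 serving of strawberries: uses 3 mg sodium, +32.0 mg calcium (running total 32.0 mg).
Take 1 serving of oats: uses 10 mg sodium, +37.0 mg calcium (running total 69.0 mg).
Take 1 serving of broccoli: uses 63 mg sodium, +60.0 mg calcium (running total 129.0 mg).
Take 3 servings of whole-barley bread: uses 423 mg sodium, +180.0 mg calcium (running total 309.0 mg).
Take 2.778 servings of canned tuna: uses 789 mg sodium, +50.0 mg calcium (running total 359.0 mg).
Filling greedily by calcium-per-mg sodium is optimal for one linear limit, giving 359.0 mg.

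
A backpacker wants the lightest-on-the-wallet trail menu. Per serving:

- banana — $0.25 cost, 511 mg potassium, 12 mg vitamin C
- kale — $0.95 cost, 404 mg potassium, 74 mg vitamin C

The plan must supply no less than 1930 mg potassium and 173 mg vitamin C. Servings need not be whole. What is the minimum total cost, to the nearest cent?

A basic optimal solution has at most two foods positive. Try each food alone and each pair with both targets met exactly.
banana only: max(1930/511, 173/12) = 14.42 servings → $3.60.
kale only: max(1930/404, 173/74) = 4.777 servings → $4.54.
banana + kale with both tight: 2.212 servings and 1.979 servings → $2.43.
The minimum over all feasible corners is $2.43.

$2.43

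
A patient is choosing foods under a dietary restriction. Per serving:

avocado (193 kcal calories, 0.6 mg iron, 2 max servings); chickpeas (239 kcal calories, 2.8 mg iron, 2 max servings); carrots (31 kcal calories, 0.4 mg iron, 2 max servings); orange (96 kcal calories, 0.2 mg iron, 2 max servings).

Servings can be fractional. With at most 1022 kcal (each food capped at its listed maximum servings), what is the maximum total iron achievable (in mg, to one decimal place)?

7.8 mg

Iron per kcal: carrots 0.0129, chickpeas 0.01172, avocado 0.003109, orange 0.002083.
Take 2 servings of carrots: uses 62 kcal, +0.8 mg iron (running total 0.8 mg).
Take 2 servings of chickpeas: uses 478 kcal, +5.6 mg iron (running total 6.4 mg).
Take 2 servings of avocado: uses 386 kcal, +1.2 mg iron (running total 7.6 mg).
Take 1 serving of orange: uses 96 kcal, +0.2 mg iron (running total 7.8 mg).
Filling greedily by iron-per-kcal is optimal for one linear limit, giving 7.8 mg.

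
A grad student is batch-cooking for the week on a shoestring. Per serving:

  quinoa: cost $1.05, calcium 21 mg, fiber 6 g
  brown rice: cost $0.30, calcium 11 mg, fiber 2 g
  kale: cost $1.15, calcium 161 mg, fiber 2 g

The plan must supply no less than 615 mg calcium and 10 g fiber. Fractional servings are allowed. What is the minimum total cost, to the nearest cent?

quinoa only: max(615/21, 10/6) = 29.29 servings → $30.75.
brown rice only: max(615/11, 10/2) = 55.91 servings → $16.77.
kale only: max(615/161, 10/2) = 5 servings → $5.75.
quinoa + brown rice: intersection lies outside the first quadrant.
quinoa + kale with both tight: 0.4113 servings and 3.766 servings → $4.76.
brown rice + kale with both tight: 1.267 servings and 3.733 servings → $4.67.
So the least-cost plan costs $4.67.

$4.67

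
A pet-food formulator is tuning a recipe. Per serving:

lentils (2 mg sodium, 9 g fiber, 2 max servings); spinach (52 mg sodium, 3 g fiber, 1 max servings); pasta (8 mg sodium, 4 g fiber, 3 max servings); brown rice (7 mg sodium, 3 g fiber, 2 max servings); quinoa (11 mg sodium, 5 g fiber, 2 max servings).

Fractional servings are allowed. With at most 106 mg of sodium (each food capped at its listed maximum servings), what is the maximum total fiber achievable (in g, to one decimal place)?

Fiber per mg sodium: lentils 4.5, pasta 0.5, quinoa 0.4545, brown rice 0.4286, spinach 0.05769.
Take 2 servings of lentils: uses 4 mg sodium, +18.0 g fiber (running total 18.0 g).
Take 3 servings of pasta: uses 24 mg sodium, +12.0 g fiber (running total 30.0 g).
Take 2 servings of quinoa: uses 22 mg sodium, +10.0 g fiber (running total 40.0 g).
Take 2 servings of brown rice: uses 14 mg sodium, +6.0 g fiber (running total 46.0 g).
Take 0.8077 servings of spinach: uses 42 mg sodium, +2.4 g fiber (running total 48.4 g).
Filling greedily by fiber-per-mg sodium is optimal for one linear limit, giving 48.4 g.

48.4 g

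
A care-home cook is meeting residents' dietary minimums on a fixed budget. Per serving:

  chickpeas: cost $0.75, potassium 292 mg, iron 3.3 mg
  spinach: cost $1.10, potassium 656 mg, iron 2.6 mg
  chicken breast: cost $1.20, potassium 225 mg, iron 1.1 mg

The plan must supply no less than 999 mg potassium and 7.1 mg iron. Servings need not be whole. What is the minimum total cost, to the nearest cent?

The cheapest plan sits at a corner of the feasible region — with two constraints it uses at most two foods.
chickpeas only: max(999/292, 7.1/3.3) = 3.421 servings → $2.57.
spinach only: max(999/656, 7.1/2.6) = 2.731 servings → $3.00.
chicken breast only: max(999/225, 7.1/1.1) = 6.455 servings → $7.75.
chickpeas + spinach with both tight: 1.466 servings and 0.8704 servings → $2.06.
chickpeas + chicken breast with both tight: 1.183 servings and 2.904 servings → $4.37.
spinach + chicken breast with both targets exact would need a negative amount; discard.
Cheapest feasible corner: $2.06.

$2.06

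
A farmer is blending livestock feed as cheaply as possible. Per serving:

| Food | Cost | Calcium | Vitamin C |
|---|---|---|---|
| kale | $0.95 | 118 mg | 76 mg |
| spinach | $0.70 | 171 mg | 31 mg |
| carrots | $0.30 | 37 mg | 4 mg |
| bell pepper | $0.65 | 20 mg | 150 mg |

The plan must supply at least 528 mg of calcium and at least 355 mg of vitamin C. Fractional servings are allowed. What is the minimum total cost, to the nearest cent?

$3.17

For a min-cost LP with two ≥-constraints, a basic feasible solution has at most two positive variables.
kale only: max(528/118, 355/76) = 4.671 servings → $4.44.
spinach only: max(528/171, 355/31) = 11.45 servings → $8.02.
carrots only: max(528/37, 355/4) = 88.75 servings → $26.62.
bell pepper only: max(528/20, 355/150) = 26.4 servings → $17.16.
kale + spinach: intersection lies outside the first quadrant.
kale + carrots: intersection lies outside the first quadrant.
kale + bell pepper with both tight: 4.456 servings and 0.1089 servings → $4.30.
spinach + carrots: the both-tight solution has a negative serving — not a feasible corner.
spinach + bell pepper with both tight: 2.881 servings and 1.771 servings → $3.17.
carrots + bell pepper with both tight: 13.18 servings and 2.015 servings → $5.26.
So the least-cost plan costs $3.17.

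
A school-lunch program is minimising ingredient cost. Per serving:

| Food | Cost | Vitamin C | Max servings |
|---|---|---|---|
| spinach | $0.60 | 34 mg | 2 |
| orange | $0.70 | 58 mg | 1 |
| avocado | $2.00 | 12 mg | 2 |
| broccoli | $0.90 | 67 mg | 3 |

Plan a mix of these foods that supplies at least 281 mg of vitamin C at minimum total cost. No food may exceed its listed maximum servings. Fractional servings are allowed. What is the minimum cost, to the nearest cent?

Cost per mg of vitamin C: orange $0.0121, broccoli $0.0134, spinach $0.0176, avocado $0.1667.
Take 1 serving of orange: +58.0 mg vitamin C for $0.70 (total $0.70, still need 223.0 mg).
Take 3 servings of broccoli: +201.0 mg vitamin C for $2.70 (total $3.40, still need 22.0 mg).
Take 0.6471 servings of spinach: +22.0 mg vitamin C for $0.39 (total $3.79, still need 0.0 mg).
Greedy by cheapest-per-mg is optimal for a single linear constraint, so the minimum cost is $3.79.

$3.79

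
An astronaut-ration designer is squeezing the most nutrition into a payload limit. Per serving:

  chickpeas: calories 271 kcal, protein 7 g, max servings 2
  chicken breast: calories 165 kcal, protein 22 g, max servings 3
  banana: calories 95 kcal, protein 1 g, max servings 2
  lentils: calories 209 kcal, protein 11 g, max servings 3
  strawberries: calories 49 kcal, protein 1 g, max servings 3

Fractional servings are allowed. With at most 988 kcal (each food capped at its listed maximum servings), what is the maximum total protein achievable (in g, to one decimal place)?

Protein per kcal: chicken breast 0.1333, lentils 0.05263, chickpeas 0.02583, strawberries 0.02041, banana 0.01053.
Take 3 servings of chicken breast: uses 495 kcal, +66.0 g protein (running total 66.0 g).
Take 2.359 servings of lentils: uses 493 kcal, +25.9 g protein (running total 91.9 g).
Greedy by best ratio exhausts the calories allowance optimally: 91.9 g.

91.9 g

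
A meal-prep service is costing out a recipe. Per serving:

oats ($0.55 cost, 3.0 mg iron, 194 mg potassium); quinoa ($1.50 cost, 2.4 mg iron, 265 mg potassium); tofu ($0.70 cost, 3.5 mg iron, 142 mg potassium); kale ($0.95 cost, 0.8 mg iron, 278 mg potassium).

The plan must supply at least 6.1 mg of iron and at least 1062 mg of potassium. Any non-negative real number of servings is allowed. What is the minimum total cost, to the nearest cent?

oats only: max(6.1/3.0, 1062/194) = 5.474 servings → $3.01.
quinoa only: max(6.1/2.4, 1062/265) = 4.008 servings → $6.01.
tofu only: max(6.1/3.5, 1062/142) = 7.479 servings → $5.24.
kale only: max(6.1/0.8, 1062/278) = 7.625 servings → $7.24.
oats + quinoa: intersection lies outside the first quadrant.
oats + tofu: intersection lies outside the first quadrant.
oats + kale with both tight: 1.247 servings and 2.95 servings → $3.49.
quinoa + tofu: the both-tight solution has a negative serving — not a feasible corner.
quinoa + kale with both tight: 1.859 servings and 2.048 servings → $4.73.
tofu + kale with both tight: 0.9846 servings and 3.317 servings → $3.84.
Cheapest feasible corner: $3.01.

$3.01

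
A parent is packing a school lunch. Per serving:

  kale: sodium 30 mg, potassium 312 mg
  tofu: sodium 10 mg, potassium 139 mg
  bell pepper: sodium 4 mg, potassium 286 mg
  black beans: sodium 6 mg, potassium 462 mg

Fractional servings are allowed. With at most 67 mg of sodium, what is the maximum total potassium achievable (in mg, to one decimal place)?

5159.0 mg

Potassium per mg sodium: black beans 77, bell pepper 71.5, tofu 13.9, kale 10.4.
With no serving limits, spend the whole sodium allowance on black beans: 67 mg / 6 mg × 462 mg = 5159.0 mg.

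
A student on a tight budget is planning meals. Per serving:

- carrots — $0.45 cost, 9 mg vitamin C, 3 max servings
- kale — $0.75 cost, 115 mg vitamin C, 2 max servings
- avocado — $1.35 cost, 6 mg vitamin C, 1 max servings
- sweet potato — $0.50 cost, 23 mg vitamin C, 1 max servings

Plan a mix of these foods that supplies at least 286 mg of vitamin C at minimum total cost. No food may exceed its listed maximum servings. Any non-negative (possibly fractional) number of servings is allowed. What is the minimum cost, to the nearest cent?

$4.70

Cost per mg of vitamin C: kale $0.0065, sweet potato $0.0217, carrots $0.0500, avocado $0.2250.
Take 2 servings of kale: +230.0 mg vitamin C for $1.50 (total $1.50, still need 56.0 mg).
Take 1 serving of sweet potato: +23.0 mg vitamin C for $0.50 (total $2.00, still need 33.0 mg).
Take 3 servings of carrots: +27.0 mg vitamin C for $1.35 (total $3.35, still need 6.0 mg).
Take 1 serving of avocado: +6.0 mg vitamin C for $1.35 (total $4.70, still need 0.0 mg).
Filling from the cheapest source first is optimal under one linear minimum: $4.70.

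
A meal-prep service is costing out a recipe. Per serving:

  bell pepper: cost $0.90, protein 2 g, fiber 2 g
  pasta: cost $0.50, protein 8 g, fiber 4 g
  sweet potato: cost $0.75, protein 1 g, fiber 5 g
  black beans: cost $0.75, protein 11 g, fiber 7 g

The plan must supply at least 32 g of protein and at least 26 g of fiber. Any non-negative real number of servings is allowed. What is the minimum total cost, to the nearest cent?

$2.79

For a min-cost LP with two ≥-constraints, a basic feasible solution has at most two positive variables.
bell pepper only: max(32/2, 26/2) = 16 servings → $14.40.
pasta only: max(32/8, 26/4) = 6.5 servings → $3.25.
sweet potato only: max(32/1, 26/5) = 32 servings → $24.00.
black beans only: max(32/11, 26/7) = 3.714 servings → $2.79.
bell pepper + pasta with both tight: 10 servings and 1.5 servings → $9.75.
bell pepper + sweet potato: intersection lies outside the first quadrant.
bell pepper + black beans with both tight: 7.75 servings and 1.5 servings → $8.10.
pasta + sweet potato with both tight: 3.722 servings and 2.222 servings → $3.53.
pasta + black beans: the both-tight solution has a negative serving — not a feasible corner.
sweet potato + black beans with both tight: 1.292 servings and 2.792 servings → $3.06.
The minimum over all feasible corners is $2.79.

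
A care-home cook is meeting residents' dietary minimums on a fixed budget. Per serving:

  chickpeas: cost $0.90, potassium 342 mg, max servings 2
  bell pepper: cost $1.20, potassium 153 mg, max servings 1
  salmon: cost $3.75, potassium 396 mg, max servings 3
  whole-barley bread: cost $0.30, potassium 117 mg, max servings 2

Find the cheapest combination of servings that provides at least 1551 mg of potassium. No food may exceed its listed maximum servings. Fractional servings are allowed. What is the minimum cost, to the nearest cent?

Cost per mg of potassium: whole-barley bread $0.0026, chickpeas $0.0026, bell pepper $0.0078, salmon $0.0095.
Take 2 servings of whole-barley bread: +234.0 mg potassium for $0.60 (total $0.60, still need 1317.0 mg).
Take 2 servings of chickpeas: +684.0 mg potassium for $1.80 (total $2.40, still need 633.0 mg).
Take 1 serving of bell pepper: +153.0 mg potassium for $1.20 (total $3.60, still need 480.0 mg).
Take 1.212 servings of salmon: +480.0 mg potassium for $4.55 (total $8.15, still need 0.0 mg).
Filling from the cheapest source first is optimal under one linear minimum: $8.15.

$8.15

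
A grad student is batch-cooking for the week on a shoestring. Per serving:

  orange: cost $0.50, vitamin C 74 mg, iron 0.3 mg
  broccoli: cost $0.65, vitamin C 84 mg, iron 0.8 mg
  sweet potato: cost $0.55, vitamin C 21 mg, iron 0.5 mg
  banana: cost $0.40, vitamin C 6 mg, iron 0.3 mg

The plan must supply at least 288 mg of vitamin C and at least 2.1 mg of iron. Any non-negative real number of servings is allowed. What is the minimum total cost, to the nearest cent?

orange only: max(288/74, 2.1/0.3) = 7 servings → $3.50.
broccoli only: max(288/84, 2.1/0.8) = 3.429 servings → $2.23.
sweet potato only: max(288/21, 2.1/0.5) = 13.71 servings → $7.54.
banana only: max(288/6, 2.1/0.3) = 48 servings → $19.20.
orange + broccoli with both tight: 1.588 servings and 2.029 servings → $2.11.
orange + sweet potato with both tight: 3.254 servings and 2.248 servings → $2.86.
orange + banana with both tight: 3.618 servings and 3.382 servings → $3.16.
broccoli + sweet potato: the both-tight solution has a negative serving — not a feasible corner.
broccoli + banana: intersection lies outside the first quadrant.
sweet potato + banana with both targets exact would need a negative amount; discard.
So the least-cost plan costs $2.11.

$2.11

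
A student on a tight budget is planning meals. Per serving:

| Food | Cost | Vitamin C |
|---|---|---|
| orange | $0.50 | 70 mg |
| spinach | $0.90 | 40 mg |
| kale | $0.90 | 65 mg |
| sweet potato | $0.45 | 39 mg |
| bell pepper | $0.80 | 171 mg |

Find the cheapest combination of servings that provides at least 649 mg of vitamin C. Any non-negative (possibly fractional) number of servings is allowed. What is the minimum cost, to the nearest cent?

Cost per mg of vitamin C: bell pepper $0.0047, orange $0.0071, sweet potato $0.0115, kale $0.0138, spinach $0.0225.
With no serving limits, use only bell pepper: 649 mg / 171 mg = 3.795 servings × $0.80 = $3.04.

$3.04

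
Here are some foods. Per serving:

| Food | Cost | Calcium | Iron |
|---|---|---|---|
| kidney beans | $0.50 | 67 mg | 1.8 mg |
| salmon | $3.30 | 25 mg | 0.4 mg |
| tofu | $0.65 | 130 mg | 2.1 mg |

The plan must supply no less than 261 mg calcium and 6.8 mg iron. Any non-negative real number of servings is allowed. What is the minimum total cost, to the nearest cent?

$1.90

Minimising a linear cost over {calcium ≥ 261, iron ≥ 6.8, servings ≥ 0} — the optimum is at a vertex, using one or two foods.
kidney beans only: max(261/67, 6.8/1.8) = 3.896 servings → $1.95.
salmon only: max(261/25, 6.8/0.4) = 17 servings → $56.10.
tofu only: max(261/130, 6.8/2.1) = 3.238 servings → $2.10.
kidney beans + salmon with both tight: 3.604 servings and 0.7802 servings → $4.38.
kidney beans + tofu with both tight: 3.6 servings and 0.1522 servings → $1.90.
salmon + tofu: the both-tight solution has a negative serving — not a feasible corner.
Cheapest feasible corner: $1.90.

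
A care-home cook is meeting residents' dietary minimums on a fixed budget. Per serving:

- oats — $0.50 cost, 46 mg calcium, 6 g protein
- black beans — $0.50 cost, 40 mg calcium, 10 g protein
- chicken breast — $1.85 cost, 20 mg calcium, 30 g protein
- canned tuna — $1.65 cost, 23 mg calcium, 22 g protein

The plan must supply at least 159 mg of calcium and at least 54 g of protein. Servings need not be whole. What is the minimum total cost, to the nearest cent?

Check every corner: each single food scaled to meet both minima, and each pair solved so both constraints bind.
oats only: max(159/46, 54/6) = 9 servings → $4.50.
black beans only: max(159/40, 54/10) = 5.4 servings → $2.70.
chicken breast only: max(159/20, 54/30) = 7.95 servings → $14.71.
canned tuna only: max(159/23, 54/22) = 6.913 servings → $11.41.
oats + black beans: the both-tight solution has a negative serving — not a feasible corner.
oats + chicken breast with both tight: 2.929 servings and 1.214 servings → $3.71.
oats + canned tuna with both tight: 2.581 servings and 1.751 servings → $4.18.
black beans + chicken breast with both tight: 3.69 servings and 0.57 servings → $2.90.
black beans + canned tuna with both tight: 3.471 servings and 0.8769 servings → $3.18.
chicken breast + canned tuna: the both-tight solution has a negative serving — not a feasible corner.
The minimum over all feasible corners is $2.70.

$2.70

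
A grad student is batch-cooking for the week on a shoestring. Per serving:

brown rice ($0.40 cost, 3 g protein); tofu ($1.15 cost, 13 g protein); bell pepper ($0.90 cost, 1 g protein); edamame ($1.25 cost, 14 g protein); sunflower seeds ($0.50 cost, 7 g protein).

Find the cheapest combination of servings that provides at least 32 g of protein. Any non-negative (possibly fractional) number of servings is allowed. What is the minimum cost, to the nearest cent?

Cost per g of protein: sunflower seeds $0.0714, tofu $0.0885, edamame $0.0893, brown rice $0.1333, bell pepper $0.9000.
With no serving limits, use only sunflower seeds: 32 g / 7 g = 4.571 servings × $0.50 = $2.29.

$2.29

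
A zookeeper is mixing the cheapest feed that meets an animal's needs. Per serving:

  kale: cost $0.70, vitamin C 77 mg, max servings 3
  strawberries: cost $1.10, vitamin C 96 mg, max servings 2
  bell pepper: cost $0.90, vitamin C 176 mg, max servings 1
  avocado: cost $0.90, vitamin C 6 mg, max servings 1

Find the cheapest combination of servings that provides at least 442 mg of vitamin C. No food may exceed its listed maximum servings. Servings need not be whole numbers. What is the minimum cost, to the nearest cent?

$3.40

Cost per mg of vitamin C: bell pepper $0.0051, kale $0.0091, strawberries $0.0115, avocado $0.1500.
Take 1 serving of bell pepper: +176.0 mg vitamin C for $0.90 (total $0.90, still need 266.0 mg).
Take 3 servings of kale: +231.0 mg vitamin C for $2.10 (total $3.00, still need 35.0 mg).
Take 0.3646 servings of strawberries: +35.0 mg vitamin C for $0.40 (total $3.40, still need 0.0 mg).
Filling from the cheapest source first is optimal under one linear minimum: $3.40.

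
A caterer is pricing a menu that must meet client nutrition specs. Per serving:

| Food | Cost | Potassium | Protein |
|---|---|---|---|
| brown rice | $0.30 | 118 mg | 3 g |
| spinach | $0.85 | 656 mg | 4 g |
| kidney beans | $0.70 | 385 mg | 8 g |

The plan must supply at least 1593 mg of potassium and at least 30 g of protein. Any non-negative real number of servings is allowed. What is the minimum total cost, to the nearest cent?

At the optimum either one food covers both requirements or two foods hit both targets exactly; no other combination can be cheaper.
brown rice only: max(1593/118, 30/3) = 13.5 servings → $4.05.
spinach only: max(1593/656, 30/4) = 7.5 servings → $6.38.
kidney beans only: max(1593/385, 30/8) = 4.138 servings → $2.90.
brown rice + spinach with both tight: 8.896 servings and 0.8282 servings → $3.37.
brown rice + kidney beans: the both-tight solution has a negative serving — not a feasible corner.
spinach + kidney beans with both tight: 0.322 servings and 3.589 servings → $2.79.
The minimum over all feasible corners is $2.79.

$2.79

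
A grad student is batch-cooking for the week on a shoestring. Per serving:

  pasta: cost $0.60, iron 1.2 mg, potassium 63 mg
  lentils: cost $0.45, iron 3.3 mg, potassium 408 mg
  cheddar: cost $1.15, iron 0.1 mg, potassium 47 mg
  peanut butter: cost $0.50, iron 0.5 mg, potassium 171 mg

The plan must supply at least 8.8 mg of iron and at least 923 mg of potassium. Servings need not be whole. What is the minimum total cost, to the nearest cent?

With two linear requirements the optimum uses one or two foods; enumerate the corners.
pasta only: max(8.8/1.2, 923/63) = 14.65 servings → $8.79.
lentils only: max(8.8/3.3, 923/408) = 2.667 servings → $1.20.
cheddar only: max(8.8/0.1, 923/47) = 88 servings → $101.20.
peanut butter only: max(8.8/0.5, 923/171) = 17.6 servings → $8.80.
pasta + lentils with both tight: 1.933 servings and 1.964 servings → $2.04.
pasta + cheddar with both tight: 6.413 servings and 11.04 servings → $16.55.
pasta + peanut butter with both tight: 6.006 servings and 3.185 servings → $5.20.
lentils + cheddar: intersection lies outside the first quadrant.
lentils + peanut butter: the both-tight solution has a negative serving — not a feasible corner.
cheddar + peanut butter with both targets exact would need a negative amount; discard.
So the least-cost plan costs $1.20.

$1.20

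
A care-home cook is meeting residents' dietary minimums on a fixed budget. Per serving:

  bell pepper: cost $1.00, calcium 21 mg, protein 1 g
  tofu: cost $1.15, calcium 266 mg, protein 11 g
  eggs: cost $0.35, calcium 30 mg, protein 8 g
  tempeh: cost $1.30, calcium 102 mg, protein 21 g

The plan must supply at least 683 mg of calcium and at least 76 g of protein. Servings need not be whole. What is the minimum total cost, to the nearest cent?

$4.51

For a min-cost LP with two ≥-constraints, a basic feasible solution has at most two positive variables.
bell pepper only: max(683/21, 76/1) = 76 servings → $76.00.
tofu only: max(683/266, 76/11) = 6.909 servings → $7.95.
eggs only: max(683/30, 76/8) = 22.77 servings → $7.97.
tempeh only: max(683/102, 76/21) = 6.696 servings → $8.70.
bell pepper + tofu: intersection lies outside the first quadrant.
bell pepper + eggs with both tight: 23.07 servings and 6.616 servings → $25.39.
bell pepper + tempeh with both tight: 19.44 servings and 2.693 servings → $22.94.
tofu + eggs with both tight: 1.771 servings and 7.065 servings → $4.51.
tofu + tempeh with both tight: 1.476 servings and 2.846 servings → $5.40.
eggs + tempeh with both targets exact would need a negative amount; discard.
So the least-cost plan costs $4.51.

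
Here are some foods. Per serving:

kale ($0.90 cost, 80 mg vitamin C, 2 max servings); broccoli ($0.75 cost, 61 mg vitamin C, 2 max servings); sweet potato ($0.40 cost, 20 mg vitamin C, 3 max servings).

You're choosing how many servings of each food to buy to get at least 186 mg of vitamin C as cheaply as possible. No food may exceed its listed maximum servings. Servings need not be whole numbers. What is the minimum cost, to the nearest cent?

Cost per mg of vitamin C: kale $0.0112, broccoli $0.0123, sweet potato $0.0200.
Take 2 servings of kale: +160.0 mg vitamin C for $1.80 (total $1.80, still need 26.0 mg).
Take 0.4262 servings of broccoli: +26.0 mg vitamin C for $0.32 (total $2.12, still need 0.0 mg).
Filling from the cheapest source first is optimal under one linear minimum: $2.12.

$2.12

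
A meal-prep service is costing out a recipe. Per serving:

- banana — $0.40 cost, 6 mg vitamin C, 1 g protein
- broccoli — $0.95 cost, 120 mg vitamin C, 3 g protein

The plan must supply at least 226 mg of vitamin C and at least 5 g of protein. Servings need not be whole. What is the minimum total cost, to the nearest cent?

Minimising a linear cost over {vitamin C ≥ 226, protein ≥ 5, servings ≥ 0} — the optimum is at a vertex, using one or two foods.
banana only: max(226/6, 5/1) = 37.67 servings → $15.07.
broccoli only: max(226/120, 5/3) = 1.883 servings → $1.79.
banana + broccoli: the both-tight solution has a negative serving — not a feasible corner.
The minimum over all feasible corners is $1.79.

$1.79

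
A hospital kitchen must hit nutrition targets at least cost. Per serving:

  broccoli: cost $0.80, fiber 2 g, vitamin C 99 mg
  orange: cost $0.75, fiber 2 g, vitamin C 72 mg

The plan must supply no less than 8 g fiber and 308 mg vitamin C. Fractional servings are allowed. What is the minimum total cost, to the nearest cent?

For a min-cost LP with two ≥-constraints, a basic feasible solution has at most two positive variables.
broccoli only: max(8/2, 308/99) = 4 servings → $3.20.
orange only: max(8/2, 308/72) = 4.278 servings → $3.21.
broccoli + orange with both tight: 0.7407 servings and 3.259 servings → $3.04.
The minimum over all feasible corners is $3.04.

$3.04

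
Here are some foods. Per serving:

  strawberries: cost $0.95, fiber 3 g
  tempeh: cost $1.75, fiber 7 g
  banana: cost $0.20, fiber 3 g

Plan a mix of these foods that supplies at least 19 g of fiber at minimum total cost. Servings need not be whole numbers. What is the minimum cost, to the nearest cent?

$1.27

Cost per g of fiber: banana $0.0667, tempeh $0.2500, strawberries $0.3167.
With no serving limits, use only banana: 19 g / 3 g = 6.333 servings × $0.20 = $1.27.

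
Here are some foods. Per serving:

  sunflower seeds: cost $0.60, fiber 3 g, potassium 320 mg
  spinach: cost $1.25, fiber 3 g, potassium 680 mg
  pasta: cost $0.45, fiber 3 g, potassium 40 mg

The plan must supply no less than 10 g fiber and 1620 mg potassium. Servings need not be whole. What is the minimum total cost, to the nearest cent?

With two linear requirements the optimum uses one or two foods; enumerate the corners.
sunflower seeds only: max(10/3, 1620/320) = 5.062 servings → $3.04.
spinach only: max(10/3, 1620/680) = 3.333 servings → $4.17.
pasta only: max(10/3, 1620/40) = 40.5 servings → $18.23.
sunflower seeds + spinach with both tight: 1.796 servings and 1.537 servings → $3.00.
sunflower seeds + pasta: the both-tight solution has a negative serving — not a feasible corner.
spinach + pasta with both tight: 2.323 servings and 1.01 servings → $3.36.
The minimum over all feasible corners is $3.00.

$3.00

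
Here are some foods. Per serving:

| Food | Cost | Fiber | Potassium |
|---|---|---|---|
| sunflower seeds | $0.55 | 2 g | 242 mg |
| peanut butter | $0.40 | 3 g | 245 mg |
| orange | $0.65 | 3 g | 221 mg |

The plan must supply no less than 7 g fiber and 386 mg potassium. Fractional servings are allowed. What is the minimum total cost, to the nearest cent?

$0.93

Minimising a linear cost over {fiber ≥ 7, potassium ≥ 386, servings ≥ 0} — the optimum is at a vertex, using one or two foods.
sunflower seeds only: max(7/2, 386/242) = 3.5 servings → $1.93.
peanut butter only: max(7/3, 386/245) = 2.333 servings → $0.93.
orange only: max(7/3, 386/221) = 2.333 servings → $1.52.
sunflower seeds + peanut butter with both targets exact would need a negative amount; discard.
sunflower seeds + orange: the both-tight solution has a negative serving — not a feasible corner.
peanut butter + orange: intersection lies outside the first quadrant.
So the least-cost plan costs $0.93.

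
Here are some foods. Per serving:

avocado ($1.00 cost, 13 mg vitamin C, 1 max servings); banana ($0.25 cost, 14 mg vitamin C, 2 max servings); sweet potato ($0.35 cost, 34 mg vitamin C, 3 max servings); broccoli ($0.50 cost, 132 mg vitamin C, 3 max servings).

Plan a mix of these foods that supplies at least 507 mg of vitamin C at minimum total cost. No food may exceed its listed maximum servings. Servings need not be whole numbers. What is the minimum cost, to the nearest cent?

Cost per mg of vitamin C: broccoli $0.0038, sweet potato $0.0103, banana $0.0179, avocado $0.0769.
Take 3 servings of broccoli: +396.0 mg vitamin C for $1.50 (total $1.50, still need 111.0 mg).
Take 3 servings of sweet potato: +102.0 mg vitamin C for $1.05 (total $2.55, still need 9.0 mg).
Take 0.6429 servings of banana: +9.0 mg vitamin C for $0.16 (total $2.71, still need 0.0 mg).
Filling from the cheapest source first is optimal under one linear minimum: $2.71.

$2.71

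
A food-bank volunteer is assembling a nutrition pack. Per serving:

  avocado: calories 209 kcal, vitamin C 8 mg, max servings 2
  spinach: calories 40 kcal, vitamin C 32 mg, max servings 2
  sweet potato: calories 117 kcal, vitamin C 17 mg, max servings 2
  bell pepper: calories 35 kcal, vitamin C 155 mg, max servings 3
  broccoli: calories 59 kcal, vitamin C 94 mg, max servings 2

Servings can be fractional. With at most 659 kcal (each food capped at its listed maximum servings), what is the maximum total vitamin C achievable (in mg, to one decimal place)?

Vitamin C per kcal: bell pepper 4.429, broccoli 1.593, spinach 0.8, sweet potato 0.1453, avocado 0.03828.
Take 3 servings of bell pepper: uses 105 kcal, +465.0 mg vitamin C (running total 465.0 mg).
Take 2 servings of broccoli: uses 118 kcal, +188.0 mg vitamin C (running total 653.0 mg).
Take 2 servings of spinach: uses 80 kcal, +64.0 mg vitamin C (running total 717.0 mg).
Take 2 servings of sweet potato: uses 234 kcal, +34.0 mg vitamin C (running total 751.0 mg).
Take 0.5837 servings of avocado: uses 122 kcal, +4.7 mg vitamin C (running total 755.7 mg).
Filling greedily by vitamin C-per-kcal is optimal for one linear limit, giving 755.7 mg.

755.7 mg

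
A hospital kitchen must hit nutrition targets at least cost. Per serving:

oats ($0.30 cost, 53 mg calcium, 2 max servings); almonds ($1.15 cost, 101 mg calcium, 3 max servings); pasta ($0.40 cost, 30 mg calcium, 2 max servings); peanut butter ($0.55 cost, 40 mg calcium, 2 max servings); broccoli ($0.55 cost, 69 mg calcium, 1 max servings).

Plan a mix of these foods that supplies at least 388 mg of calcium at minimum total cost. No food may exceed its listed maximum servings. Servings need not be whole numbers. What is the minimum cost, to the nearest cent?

Cost per mg of calcium: oats $0.0057, broccoli $0.0080, almonds $0.0114, pasta $0.0133, peanut butter $0.0138.
Take 2 servings of oats: +106.0 mg calcium for $0.60 (total $0.60, still need 282.0 mg).
Take 1 serving of broccoli: +69.0 mg calcium for $0.55 (total $1.15, still need 213.0 mg).
Take 2.109 servings of almonds: +213.0 mg calcium for $2.43 (total $3.58, still need 0.0 mg).
Filling from the cheapest source first is optimal under one linear minimum: $3.58.

$3.58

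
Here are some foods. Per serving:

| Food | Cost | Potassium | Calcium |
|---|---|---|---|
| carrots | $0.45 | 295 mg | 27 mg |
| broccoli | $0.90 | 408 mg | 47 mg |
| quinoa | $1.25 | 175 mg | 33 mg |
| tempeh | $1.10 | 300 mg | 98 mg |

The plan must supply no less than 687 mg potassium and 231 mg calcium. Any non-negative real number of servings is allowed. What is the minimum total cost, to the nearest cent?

A basic optimal solution has at most two foods positive. Try each food alone and each pair with both targets met exactly.
carrots only: max(687/295, 231/27) = 8.556 servings → $3.85.
broccoli only: max(687/408, 231/47) = 4.915 servings → $4.42.
quinoa only: max(687/175, 231/33) = 7 servings → $8.75.
tempeh only: max(687/300, 231/98) = 2.357 servings → $2.59.
carrots + broccoli with both targets exact would need a negative amount; discard.
carrots + quinoa: the both-tight solution has a negative serving — not a feasible corner.
carrots + tempeh: the both-tight solution has a negative serving — not a feasible corner.
broccoli + quinoa with both targets exact would need a negative amount; discard.
broccoli + tempeh with both targets exact would need a negative amount; discard.
quinoa + tempeh: the both-tight solution has a negative serving — not a feasible corner.
The minimum over all feasible corners is $2.59.

$2.59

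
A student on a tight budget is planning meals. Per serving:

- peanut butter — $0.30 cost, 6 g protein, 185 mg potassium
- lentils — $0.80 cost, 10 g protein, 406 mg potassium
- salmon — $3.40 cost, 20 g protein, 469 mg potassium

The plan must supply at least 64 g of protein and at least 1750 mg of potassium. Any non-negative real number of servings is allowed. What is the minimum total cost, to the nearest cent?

At the optimum either one food covers both requirements or two foods hit both targets exactly; no other combination can be cheaper.
peanut butter only: max(64/6, 1750/185) = 10.67 servings → $3.20.
lentils only: max(64/10, 1750/406) = 6.4 servings → $5.12.
salmon only: max(64/20, 1750/469) = 3.731 servings → $12.69.
peanut butter + lentils: the both-tight solution has a negative serving — not a feasible corner.
peanut butter + salmon with both tight: 5.625 servings and 1.512 servings → $6.83.
lentils + salmon with both tight: 1.453 servings and 2.473 servings → $9.57.
So the least-cost plan costs $3.20.

$3.20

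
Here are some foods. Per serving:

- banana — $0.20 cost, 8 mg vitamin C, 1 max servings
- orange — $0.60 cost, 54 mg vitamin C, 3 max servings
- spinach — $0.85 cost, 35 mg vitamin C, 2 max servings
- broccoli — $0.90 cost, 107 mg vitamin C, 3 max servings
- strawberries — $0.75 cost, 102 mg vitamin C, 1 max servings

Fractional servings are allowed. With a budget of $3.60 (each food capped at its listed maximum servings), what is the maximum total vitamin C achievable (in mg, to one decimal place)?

436.5 mg

Vitamin C per dollar: strawberries 136, broccoli 118.9, orange 90, spinach 41.18, banana 40.
Take 1 serving of strawberries: spends $0.75, +102.0 mg vitamin C (running total 102.0 mg).
Take 3 servings of broccoli: spends $2.70, +321.0 mg vitamin C (running total 423.0 mg).
Take 0.25 servings of orange: spends $0.15, +13.5 mg vitamin C (running total 436.5 mg).
Greedy by best ratio exhausts the cost allowance optimally: 436.5 mg.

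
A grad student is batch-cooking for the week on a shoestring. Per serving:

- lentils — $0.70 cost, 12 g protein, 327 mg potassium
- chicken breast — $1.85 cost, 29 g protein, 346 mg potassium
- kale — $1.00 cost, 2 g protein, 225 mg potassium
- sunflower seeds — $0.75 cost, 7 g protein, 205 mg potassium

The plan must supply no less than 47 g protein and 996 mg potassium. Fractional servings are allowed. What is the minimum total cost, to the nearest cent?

Two binding constraints pin down two serving amounts, so the optimal mix uses at most two foods. The candidates are each food alone (scaled to the tighter of protein/potassium) and each pair with both constraints tight.
lentils only: max(47/12, 996/327) = 3.917 servings → $2.74.
chicken breast only: max(47/29, 996/346) = 2.879 servings → $5.33.
kale only: max(47/2, 996/225) = 23.5 servings → $23.50.
sunflower seeds only: max(47/7, 996/205) = 6.714 servings → $5.04.
lentils + chicken breast with both tight: 2.368 servings and 0.641 servings → $2.84.
lentils + kale: the both-tight solution has a negative serving — not a feasible corner.
lentils + sunflower seeds: intersection lies outside the first quadrant.
chicken breast + kale with both tight: 1.471 servings and 2.164 servings → $4.89.
chicken breast + sunflower seeds with both tight: 0.7559 servings and 3.583 servings → $4.09.
kale + sunflower seeds: intersection lies outside the first quadrant.
The minimum over all feasible corners is $2.74.

$2.74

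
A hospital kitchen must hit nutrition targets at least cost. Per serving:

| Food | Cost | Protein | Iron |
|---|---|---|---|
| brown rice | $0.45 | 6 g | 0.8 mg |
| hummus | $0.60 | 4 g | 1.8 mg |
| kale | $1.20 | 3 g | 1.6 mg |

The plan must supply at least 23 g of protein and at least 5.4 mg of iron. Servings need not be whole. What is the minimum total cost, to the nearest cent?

$2.28

For a min-cost LP with two ≥-constraints, a basic feasible solution has at most two positive variables.
brown rice only: max(23/6, 5.4/0.8) = 6.75 servings → $3.04.
hummus only: max(23/4, 5.4/1.8) = 5.75 servings → $3.45.
kale only: max(23/3, 5.4/1.6) = 7.667 servings → $9.20.
brown rice + hummus with both tight: 2.605 servings and 1.842 servings → $2.28.
brown rice + kale with both tight: 2.861 servings and 1.944 servings → $3.62.
hummus + kale: intersection lies outside the first quadrant.
The minimum over all feasible corners is $2.28.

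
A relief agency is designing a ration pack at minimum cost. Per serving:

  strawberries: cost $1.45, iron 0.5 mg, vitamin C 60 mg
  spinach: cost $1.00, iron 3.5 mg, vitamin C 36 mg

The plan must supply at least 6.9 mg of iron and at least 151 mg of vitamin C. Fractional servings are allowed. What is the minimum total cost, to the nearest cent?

$3.88

strawberries only: max(6.9/0.5, 151/60) = 13.8 servings → $20.01.
spinach only: max(6.9/3.5, 151/36) = 4.194 servings → $4.19.
strawberries + spinach with both tight: 1.459 servings and 1.763 servings → $3.88.
So the least-cost plan costs $3.88.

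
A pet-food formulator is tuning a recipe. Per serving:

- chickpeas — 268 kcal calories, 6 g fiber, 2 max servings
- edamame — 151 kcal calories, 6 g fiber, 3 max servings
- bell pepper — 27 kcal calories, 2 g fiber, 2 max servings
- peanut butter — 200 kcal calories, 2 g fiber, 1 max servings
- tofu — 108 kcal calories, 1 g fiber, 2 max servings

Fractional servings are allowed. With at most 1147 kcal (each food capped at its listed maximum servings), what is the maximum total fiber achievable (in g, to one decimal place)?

Fiber per kcal: bell pepper 0.07407, edamame 0.03974, chickpeas 0.02239, peanut butter 0.01, tofu 0.009259.
Take 2 servings of bell pepper: uses 54 kcal, +4.0 g fiber (running total 4.0 g).
Take 3 servings of edamame: uses 453 kcal, +18.0 g fiber (running total 22.0 g).
Take 2 servings of chickpeas: uses 536 kcal, +12.0 g fiber (running total 34.0 g).
Take 0.52 servings of peanut butter: uses 104 kcal, +1.0 g fiber (running total 35.0 g).
Greedy by best ratio exhausts the calories allowance optimally: 35.0 g.

35.0 g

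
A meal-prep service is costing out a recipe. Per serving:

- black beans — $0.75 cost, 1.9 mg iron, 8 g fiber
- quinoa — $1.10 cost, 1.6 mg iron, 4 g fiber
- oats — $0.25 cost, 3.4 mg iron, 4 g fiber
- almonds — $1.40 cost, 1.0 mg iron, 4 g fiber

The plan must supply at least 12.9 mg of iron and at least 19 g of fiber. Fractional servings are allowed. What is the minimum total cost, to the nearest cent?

$1.19

For a min-cost LP with two ≥-constraints, a basic feasible solution has at most two positive variables.
black beans only: max(12.9/1.9, 19/8) = 6.789 servings → $5.09.
quinoa only: max(12.9/1.6, 19/4) = 8.062 servings → $8.87.
oats only: max(12.9/3.4, 19/4) = 4.75 servings → $1.19.
almonds only: max(12.9/1.0, 19/4) = 12.9 servings → $18.06.
black beans + quinoa: intersection lies outside the first quadrant.
black beans + oats with both tight: 0.6633 servings and 3.423 servings → $1.35.
black beans + almonds: the both-tight solution has a negative serving — not a feasible corner.
quinoa + oats with both tight: 1.806 servings and 2.944 servings → $2.72.
quinoa + almonds: intersection lies outside the first quadrant.
oats + almonds with both tight: 3.396 servings and 1.354 servings → $2.74.
So the least-cost plan costs $1.19.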